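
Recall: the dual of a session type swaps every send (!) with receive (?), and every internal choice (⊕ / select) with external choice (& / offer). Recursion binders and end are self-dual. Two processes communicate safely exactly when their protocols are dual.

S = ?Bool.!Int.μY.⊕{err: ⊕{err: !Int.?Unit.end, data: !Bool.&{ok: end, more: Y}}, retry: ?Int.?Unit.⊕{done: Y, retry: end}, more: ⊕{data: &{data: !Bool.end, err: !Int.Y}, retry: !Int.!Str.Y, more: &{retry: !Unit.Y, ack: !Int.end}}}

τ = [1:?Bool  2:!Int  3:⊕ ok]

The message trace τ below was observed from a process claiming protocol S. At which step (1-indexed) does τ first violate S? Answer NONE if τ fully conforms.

3

step 1: ?Bool  ✓  state: !Int.μY.…
step 2: !Int  ✓  state: μY.…
step 3: got ⊕ ok, protocol expects ⊕ err or ⊕ retry or ⊕ more  ✗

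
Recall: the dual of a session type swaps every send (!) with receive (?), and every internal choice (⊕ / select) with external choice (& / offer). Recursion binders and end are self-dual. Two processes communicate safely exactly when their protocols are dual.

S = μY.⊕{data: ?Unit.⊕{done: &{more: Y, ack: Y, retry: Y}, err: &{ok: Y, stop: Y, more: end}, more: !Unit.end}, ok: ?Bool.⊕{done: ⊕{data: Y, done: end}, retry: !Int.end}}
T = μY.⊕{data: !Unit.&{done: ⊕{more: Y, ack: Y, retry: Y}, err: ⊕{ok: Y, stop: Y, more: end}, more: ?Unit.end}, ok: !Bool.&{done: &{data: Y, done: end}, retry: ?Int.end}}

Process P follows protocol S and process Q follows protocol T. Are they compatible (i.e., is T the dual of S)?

μY | μY  match (μ self-dual)
  ⊕{data,ok} | ⊕{data,ok}  ✗ choice polarity not flipped — not dual

NO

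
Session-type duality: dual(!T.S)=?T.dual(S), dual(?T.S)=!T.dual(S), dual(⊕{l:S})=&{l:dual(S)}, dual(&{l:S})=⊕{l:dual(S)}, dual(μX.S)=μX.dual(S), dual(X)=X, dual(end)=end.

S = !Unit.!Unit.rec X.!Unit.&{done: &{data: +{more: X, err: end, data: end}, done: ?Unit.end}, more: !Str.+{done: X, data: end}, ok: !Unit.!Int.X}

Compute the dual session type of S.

!Unit → ?Unit
  !Unit → ?Unit
    rec X → rec X  (rec unchanged)
      !Unit → ?Unit
        &{done,more,ok} → +{done,more,ok}  (offer→select)
          case done:
            &{data,done} → +{data,done}  (offer→select)
              case data:
                +{more,err,data} → &{more,err,data}  (internal→external)
                  case more:
                    X self-dual
                  case err:
                    end self-dual
                  case data:
                    end self-dual
              case done:
                ?Unit → !Unit
                  end self-dual
          case more:
            !Str → ?Str
              +{done,data} → &{done,data}  (internal→external)
                case done:
                  X self-dual
                case data:
                  end self-dual
          case ok:
            !Unit → ?Unit
              !Int → ?Int
                X self-dual

?Unit.?Unit.rec X.?Unit.+{done: +{data: &{more: X, err: end, data: end}, done: !Unit.end}, more: ?Str.&{done: X, data: end}, ok: ?Unit.?Int.X}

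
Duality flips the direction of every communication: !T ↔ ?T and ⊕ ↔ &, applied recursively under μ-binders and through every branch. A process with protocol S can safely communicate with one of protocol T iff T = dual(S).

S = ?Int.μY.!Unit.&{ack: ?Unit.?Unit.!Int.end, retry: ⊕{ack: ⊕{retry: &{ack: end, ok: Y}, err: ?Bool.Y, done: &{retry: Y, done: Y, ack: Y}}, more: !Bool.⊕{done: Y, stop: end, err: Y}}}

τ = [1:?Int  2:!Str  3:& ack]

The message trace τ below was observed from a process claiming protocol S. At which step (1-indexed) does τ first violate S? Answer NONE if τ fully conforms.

[1] ?Int  ok  cont: μY.…
[2] got !Str, protocol expects !Unit  ✗

2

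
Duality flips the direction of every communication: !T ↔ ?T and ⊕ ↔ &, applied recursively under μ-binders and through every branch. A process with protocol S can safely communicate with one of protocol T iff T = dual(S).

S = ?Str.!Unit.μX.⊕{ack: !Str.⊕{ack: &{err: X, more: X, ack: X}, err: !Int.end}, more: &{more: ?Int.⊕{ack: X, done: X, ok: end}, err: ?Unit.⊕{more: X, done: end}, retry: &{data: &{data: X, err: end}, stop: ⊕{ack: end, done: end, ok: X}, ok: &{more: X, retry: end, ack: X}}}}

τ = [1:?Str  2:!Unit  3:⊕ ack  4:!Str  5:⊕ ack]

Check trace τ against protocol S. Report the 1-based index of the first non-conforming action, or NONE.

step 1: ?Str  ✓  now at !Unit.μX.…
step 2: !Unit  ✓  now at μX.…
step 3: ⊕ ack  ✓  now at !Str.⊕{ack: &{err: μX.…, more: μX.…, ack: μX.…}, err: !Int.end}
step 4: !Str  ✓  now at ⊕{ack: &{err: μX.…, more: μX.…, ack: μX.…}, err: !Int.end}
step 5: ⊕ ack  ✓  now at &{err: μX.…, more: μX.…, ack: μX.…}
all 5 steps conform

NONE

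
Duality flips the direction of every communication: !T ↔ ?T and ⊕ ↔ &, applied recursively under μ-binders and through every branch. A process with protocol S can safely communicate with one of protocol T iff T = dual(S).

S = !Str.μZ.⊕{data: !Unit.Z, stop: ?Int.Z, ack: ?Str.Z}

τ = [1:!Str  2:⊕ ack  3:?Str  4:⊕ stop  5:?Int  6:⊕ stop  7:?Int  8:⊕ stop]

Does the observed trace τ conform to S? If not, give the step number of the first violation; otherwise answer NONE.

@1 !Str  ok  now at μZ.…
@2 ⊕ ack  ok  now at ?Str.μZ.…
@3 ?Str  ok  now at μZ.…
@4 ⊕ stop  ok  now at ?Int.μZ.…
@5 ?Int  ok  now at μZ.…
@6 ⊕ stop  ok  now at ?Int.μZ.…
@7 ?Int  ok  now at μZ.…
@8 ⊕ stop  ok  now at ?Int.μZ.…
all 8 steps conform

NONE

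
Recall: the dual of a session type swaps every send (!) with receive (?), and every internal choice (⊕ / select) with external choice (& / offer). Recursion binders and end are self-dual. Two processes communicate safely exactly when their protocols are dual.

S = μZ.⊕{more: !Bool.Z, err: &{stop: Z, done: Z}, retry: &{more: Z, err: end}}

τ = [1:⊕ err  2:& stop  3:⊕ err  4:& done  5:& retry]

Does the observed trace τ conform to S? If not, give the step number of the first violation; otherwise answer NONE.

5

step 1: ⊕ err  ✓  residual = &{stop: μZ.…, done: μZ.…}
step 2: & stop  ✓  residual = μZ.…
step 3: ⊕ err  ✓  residual = &{stop: μZ.…, done: μZ.…}
step 4: & done  ✓  residual = μZ.…
step 5: got & retry, protocol expects ⊕ more or ⊕ err or ⊕ retry  ✗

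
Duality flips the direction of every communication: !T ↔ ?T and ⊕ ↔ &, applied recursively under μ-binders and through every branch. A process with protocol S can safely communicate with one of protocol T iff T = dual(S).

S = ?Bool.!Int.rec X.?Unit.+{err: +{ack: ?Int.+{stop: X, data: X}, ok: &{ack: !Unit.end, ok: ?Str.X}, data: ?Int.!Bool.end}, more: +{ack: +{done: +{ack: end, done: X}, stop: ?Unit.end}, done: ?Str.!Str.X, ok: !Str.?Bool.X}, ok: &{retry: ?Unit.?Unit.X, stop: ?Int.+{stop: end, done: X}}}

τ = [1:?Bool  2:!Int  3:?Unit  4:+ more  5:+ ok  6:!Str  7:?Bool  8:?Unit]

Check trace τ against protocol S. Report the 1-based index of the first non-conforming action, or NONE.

NONE

[1] ?Bool  ok  cont: !Int.rec X.…
[2] !Int  ok  cont: rec X.…
[3] ?Unit  ok  cont: +{err: +{ack: ?Int.+{stop: rec X.…, data: rec X.…}, ok: &{ack: !Unit.end, ok: ?Str.rec X.…}, data: ?Int.!Bool.end}, more: +{ack: +{done: +{ack: end, done: rec X.…}, stop: ?Unit.end}, done: ?Str.!Str.rec X.…, ok: !Str.?Bool.rec X.…}, ok: &{retry: ?Unit.?Unit.rec X.…, stop: ?Int.+{stop: end, done: rec X.…}}}
[4] + more  ok  cont: +{ack: +{done: +{ack: end, done: rec X.…}, stop: ?Unit.end}, done: ?Str.!Str.rec X.…, ok: !Str.?Bool.rec X.…}
[5] + ok  ok  cont: !Str.?Bool.rec X.…
[6] !Str  ok  cont: ?Bool.rec X.…
[7] ?Bool  ok  cont: rec X.…
[8] ?Unit  ok  cont: +{err: +{ack: ?Int.+{stop: rec X.…, data: rec X.…}, ok: &{ack: !Unit.end, ok: ?Str.rec X.…}, data: ?Int.!Bool.end}, more: +{ack: +{done: +{ack: end, done: rec X.…}, stop: ?Unit.end}, done: ?Str.!Str.rec X.…, ok: !Str.?Bool.rec X.…}, ok: &{retry: ?Unit.?Unit.rec X.…, stop: ?Int.+{stop: end, done: rec X.…}}}
τ conforms to S (length 8)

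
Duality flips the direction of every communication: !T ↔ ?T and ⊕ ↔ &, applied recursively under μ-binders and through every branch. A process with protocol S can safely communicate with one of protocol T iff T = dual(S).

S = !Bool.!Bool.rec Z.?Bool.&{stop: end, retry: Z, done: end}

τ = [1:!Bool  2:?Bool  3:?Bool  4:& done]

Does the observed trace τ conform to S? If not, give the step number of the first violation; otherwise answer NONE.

2

step 1: !Bool  match  now at !Bool.rec Z.…
step 2: got ?Bool, protocol expects !Bool  ✗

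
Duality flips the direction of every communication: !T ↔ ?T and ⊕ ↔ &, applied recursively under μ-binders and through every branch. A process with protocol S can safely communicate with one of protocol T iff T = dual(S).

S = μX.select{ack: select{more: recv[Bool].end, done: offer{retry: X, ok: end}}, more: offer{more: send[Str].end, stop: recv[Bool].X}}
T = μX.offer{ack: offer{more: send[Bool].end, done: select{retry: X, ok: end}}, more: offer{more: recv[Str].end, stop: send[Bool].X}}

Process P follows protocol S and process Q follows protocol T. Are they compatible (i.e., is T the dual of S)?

μX | μX  ok (binder kept)
  select{ack,more} | offer{ack,more}  ok same labels
    [ack]
      select{more,done} | offer{more,done}  ok same labels
        [more]
          recv[Bool] | send[Bool]  ok
            end | end  ok
        [done]
          offer{retry,ok} | select{retry,ok}  ok same labels
            [retry]
              X | X  ok
            [ok]
              end | end  ok
    [more]
      offer{more,stop} | offer{more,stop}  ✗ choice polarity not flipped — not dual

NO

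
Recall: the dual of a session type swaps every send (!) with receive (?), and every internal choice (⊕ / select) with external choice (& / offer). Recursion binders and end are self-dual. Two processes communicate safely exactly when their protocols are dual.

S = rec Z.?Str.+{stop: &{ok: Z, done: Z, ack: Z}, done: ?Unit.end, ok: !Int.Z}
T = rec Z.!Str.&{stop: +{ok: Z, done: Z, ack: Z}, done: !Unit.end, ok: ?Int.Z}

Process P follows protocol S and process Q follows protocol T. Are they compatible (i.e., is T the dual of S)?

YES

rec Z vs rec Z  match (μ self-dual)
  ?Str vs !Str  match
    +{stop,done,ok} vs &{stop,done,ok}  match labels match
      • stop:
        &{ok,done,ack} vs +{ok,done,ack}  match labels match
          • ok:
            Z vs Z  match
          • done:
            Z vs Z  match
          • ack:
            Z vs Z  match
      • done:
        ?Unit vs !Unit  match
          end vs end  match
      • ok:
        !Int vs ?Int  match
          Z vs Z  match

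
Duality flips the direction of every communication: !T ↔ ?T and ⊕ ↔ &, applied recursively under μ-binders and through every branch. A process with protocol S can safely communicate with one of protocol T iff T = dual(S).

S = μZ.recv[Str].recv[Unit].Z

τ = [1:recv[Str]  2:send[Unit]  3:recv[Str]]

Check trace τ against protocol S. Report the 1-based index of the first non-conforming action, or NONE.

2

[1] recv[Str]  match  state: recv[Unit].μZ.…
[2] got send[Unit], protocol expects recv[Unit]  ✗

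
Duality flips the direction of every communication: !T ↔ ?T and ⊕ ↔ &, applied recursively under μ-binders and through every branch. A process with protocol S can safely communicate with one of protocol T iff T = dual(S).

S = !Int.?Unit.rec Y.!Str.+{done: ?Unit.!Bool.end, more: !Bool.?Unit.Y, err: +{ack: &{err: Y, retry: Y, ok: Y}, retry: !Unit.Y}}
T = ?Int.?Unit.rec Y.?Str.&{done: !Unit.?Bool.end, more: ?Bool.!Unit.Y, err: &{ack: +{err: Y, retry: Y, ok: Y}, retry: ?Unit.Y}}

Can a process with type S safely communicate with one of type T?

NO

!Int | ?Int  ok
  ?Unit | ?Unit  ✗ same direction on both sides — not dual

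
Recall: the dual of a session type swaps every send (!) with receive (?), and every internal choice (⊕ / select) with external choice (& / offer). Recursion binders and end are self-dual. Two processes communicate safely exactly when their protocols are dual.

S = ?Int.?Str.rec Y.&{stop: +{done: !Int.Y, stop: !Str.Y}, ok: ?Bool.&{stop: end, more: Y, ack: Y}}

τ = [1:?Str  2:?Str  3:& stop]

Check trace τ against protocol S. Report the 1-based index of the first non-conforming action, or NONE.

[1] got ?Str, protocol expects ?Int  ✗

1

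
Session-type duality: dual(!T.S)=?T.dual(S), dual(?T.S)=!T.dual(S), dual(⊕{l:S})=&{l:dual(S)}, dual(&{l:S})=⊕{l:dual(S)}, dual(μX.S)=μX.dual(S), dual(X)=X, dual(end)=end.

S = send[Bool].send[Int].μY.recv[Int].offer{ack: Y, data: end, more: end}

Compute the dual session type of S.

recv[Bool].recv[Int].μY.send[Int].select{ack: Y, data: end, more: end}

send[Bool] → recv[Bool]
  send[Int] → recv[Int]
    μY → μY  (binder kept)
      recv[Int] → send[Int]
        offer{ack,data,more} → select{ack,data,more}  (external→internal)
          [ack]
            dual(Y) = Y
          [data]
            dual(end) = end
          [more]
            dual(end) = end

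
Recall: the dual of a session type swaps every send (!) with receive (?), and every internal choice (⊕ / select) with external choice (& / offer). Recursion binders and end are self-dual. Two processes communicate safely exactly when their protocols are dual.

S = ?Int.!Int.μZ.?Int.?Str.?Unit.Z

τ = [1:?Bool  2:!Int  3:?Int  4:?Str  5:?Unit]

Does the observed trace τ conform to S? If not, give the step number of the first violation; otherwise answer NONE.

1

@1 got ?Bool, protocol expects ?Int  ✗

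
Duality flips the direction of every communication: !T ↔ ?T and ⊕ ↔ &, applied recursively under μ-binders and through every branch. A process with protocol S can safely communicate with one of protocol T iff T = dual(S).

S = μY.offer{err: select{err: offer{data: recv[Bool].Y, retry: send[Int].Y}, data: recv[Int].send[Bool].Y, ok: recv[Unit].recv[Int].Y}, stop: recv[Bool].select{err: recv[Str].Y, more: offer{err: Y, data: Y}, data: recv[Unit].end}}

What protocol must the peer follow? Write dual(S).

μY → μY  (μ self-dual)
  offer{err,stop} → select{err,stop}  (external→internal)
    • err:
      select{err,data,ok} → offer{err,data,ok}  (internal→external)
        • err:
          offer{data,retry} → select{data,retry}  (external→internal)
            • data:
              recv[Bool] → send[Bool]
                dual(Y) = Y
            • retry:
              send[Int] → recv[Int]
                dual(Y) = Y
        • data:
          recv[Int] → send[Int]
            send[Bool] → recv[Bool]
              dual(Y) = Y
        • ok:
          recv[Unit] → send[Unit]
            recv[Int] → send[Int]
              dual(Y) = Y
    • stop:
      recv[Bool] → send[Bool]
        select{err,more,data} → offer{err,more,data}  (internal→external)
          • err:
            recv[Str] → send[Str]
              dual(Y) = Y
          • more:
            offer{err,data} → select{err,data}  (external→internal)
              • err:
                dual(Y) = Y
              • data:
                dual(Y) = Y
          • data:
            recv[Unit] → send[Unit]
              dual(end) = end

μY.select{err: offer{err: select{data: send[Bool].Y, retry: recv[Int].Y}, data: send[Int].recv[Bool].Y, ok: send[Unit].send[Int].Y}, stop: send[Bool].offer{err: send[Str].Y, more: select{err: Y, data: Y}, data: send[Unit].end}}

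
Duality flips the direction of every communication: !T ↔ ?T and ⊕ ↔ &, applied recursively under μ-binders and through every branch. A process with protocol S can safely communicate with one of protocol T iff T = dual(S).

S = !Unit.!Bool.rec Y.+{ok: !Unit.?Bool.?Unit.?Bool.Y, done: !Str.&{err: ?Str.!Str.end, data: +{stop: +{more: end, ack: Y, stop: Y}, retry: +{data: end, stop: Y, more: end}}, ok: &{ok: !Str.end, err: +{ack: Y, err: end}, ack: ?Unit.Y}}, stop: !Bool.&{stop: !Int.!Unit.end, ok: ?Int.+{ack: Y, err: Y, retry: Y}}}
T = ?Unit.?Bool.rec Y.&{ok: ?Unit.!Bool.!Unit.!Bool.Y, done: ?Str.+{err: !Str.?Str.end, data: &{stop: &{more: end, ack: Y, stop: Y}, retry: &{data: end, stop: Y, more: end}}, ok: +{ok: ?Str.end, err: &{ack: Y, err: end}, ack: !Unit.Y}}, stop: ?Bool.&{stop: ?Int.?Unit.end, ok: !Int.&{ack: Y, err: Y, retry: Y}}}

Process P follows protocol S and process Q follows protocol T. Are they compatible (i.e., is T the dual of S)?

NO

!Unit ‖ ?Unit  ✓
  !Bool ‖ ?Bool  ✓
    rec Y ‖ rec Y  ✓ (μ self-dual)
      +{ok,done,stop} ‖ &{ok,done,stop}  ✓ labels match
        • ok:
          !Unit ‖ ?Unit  ✓
            ?Bool ‖ !Bool  ✓
              ?Unit ‖ !Unit  ✓
                ?Bool ‖ !Bool  ✓
                  Y ‖ Y  ✓
        • done:
          !Str ‖ ?Str  ✓
            &{err,data,ok} ‖ +{err,data,ok}  ✓ labels match
              • err:
                ?Str ‖ !Str  ✓
                  !Str ‖ ?Str  ✓
                    end ‖ end  ✓
              • data:
                +{stop,retry} ‖ &{stop,retry}  ✓ labels match
                  • stop:
                    +{more,ack,stop} ‖ &{more,ack,stop}  ✓ labels match
                      • more:
                        end ‖ end  ✓
                      • ack:
                        Y ‖ Y  ✓
                      • stop:
                        Y ‖ Y  ✓
                  • retry:
                    +{data,stop,more} ‖ &{data,stop,more}  ✓ labels match
                      • data:
                        end ‖ end  ✓
                      • stop:
                        Y ‖ Y  ✓
                      • more:
                        end ‖ end  ✓
              • ok:
                &{ok,err,ack} ‖ +{ok,err,ack}  ✓ labels match
                  • ok:
                    !Str ‖ ?Str  ✓
                      end ‖ end  ✓
                  • err:
                    +{ack,err} ‖ &{ack,err}  ✓ labels match
                      • ack:
                        Y ‖ Y  ✓
                      • err:
                        end ‖ end  ✓
                  • ack:
                    ?Unit ‖ !Unit  ✓
                      Y ‖ Y  ✓
        • stop:
          !Bool ‖ ?Bool  ✓
            &{stop,ok} ‖ &{stop,ok}  ✗ choice polarity not flipped — not dual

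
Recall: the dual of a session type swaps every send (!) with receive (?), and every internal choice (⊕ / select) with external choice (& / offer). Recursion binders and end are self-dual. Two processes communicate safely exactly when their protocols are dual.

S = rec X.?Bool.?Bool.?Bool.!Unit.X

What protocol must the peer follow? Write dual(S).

rec X → rec X  (binder kept)
  ?Bool → !Bool
    ?Bool → !Bool
      ?Bool → !Bool
        !Unit → ?Unit
          X self-dual

rec X.!Bool.!Bool.!Bool.?Unit.X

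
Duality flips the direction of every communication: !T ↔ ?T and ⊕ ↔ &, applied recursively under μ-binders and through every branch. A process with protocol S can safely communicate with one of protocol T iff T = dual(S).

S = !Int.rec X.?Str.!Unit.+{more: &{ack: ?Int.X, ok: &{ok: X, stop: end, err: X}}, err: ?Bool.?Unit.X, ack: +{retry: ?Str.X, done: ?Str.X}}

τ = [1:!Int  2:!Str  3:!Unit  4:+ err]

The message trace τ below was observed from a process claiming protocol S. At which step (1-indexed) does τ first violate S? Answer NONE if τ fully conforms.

[1] !Int  ok  residual = rec X.…
[2] got !Str, protocol expects ?Str  ✗

2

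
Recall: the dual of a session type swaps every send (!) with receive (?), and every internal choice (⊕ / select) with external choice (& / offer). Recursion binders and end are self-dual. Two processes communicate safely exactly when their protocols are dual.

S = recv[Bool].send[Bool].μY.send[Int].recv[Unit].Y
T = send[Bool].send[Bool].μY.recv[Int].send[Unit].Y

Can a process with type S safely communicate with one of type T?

NO

recv[Bool] ‖ send[Bool]  match
  send[Bool] ‖ send[Bool]  ✗ same direction on both sides — not dual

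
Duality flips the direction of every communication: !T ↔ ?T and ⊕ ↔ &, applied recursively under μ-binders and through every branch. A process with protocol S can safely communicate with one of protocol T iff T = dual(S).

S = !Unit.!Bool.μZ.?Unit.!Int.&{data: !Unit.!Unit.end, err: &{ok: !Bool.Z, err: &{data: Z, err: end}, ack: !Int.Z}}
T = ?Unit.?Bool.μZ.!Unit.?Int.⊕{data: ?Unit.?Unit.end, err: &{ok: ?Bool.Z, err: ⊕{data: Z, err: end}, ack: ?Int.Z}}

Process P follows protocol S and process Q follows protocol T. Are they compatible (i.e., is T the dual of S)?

!Unit ‖ ?Unit  match
  !Bool ‖ ?Bool  match
    μZ ‖ μZ  match (rec unchanged)
      ?Unit ‖ !Unit  match
        !Int ‖ ?Int  match
          &{data,err} ‖ ⊕{data,err}  match label sets agree
            [data]
              !Unit ‖ ?Unit  match
                !Unit ‖ ?Unit  match
                  end ‖ end  match
            [err]
              &{ok,err,ack} ‖ &{ok,err,ack}  ✗ choice polarity not flipped — not dual

NO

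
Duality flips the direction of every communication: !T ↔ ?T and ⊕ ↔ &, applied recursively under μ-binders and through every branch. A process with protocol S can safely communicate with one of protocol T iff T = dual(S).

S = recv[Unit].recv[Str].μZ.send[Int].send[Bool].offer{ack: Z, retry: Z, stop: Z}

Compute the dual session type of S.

recv[Unit] ↦ send[Unit]
  recv[Str] ↦ send[Str]
    μZ ↦ μZ  (rec unchanged)
      send[Int] ↦ recv[Int]
        send[Bool] ↦ recv[Bool]
          offer{ack,retry,stop} ↦ select{ack,retry,stop}  (external→internal)
            case ack:
              Z self-dual
            case retry:
              Z self-dual
            case stop:
              Z self-dual

send[Unit].send[Str].μZ.recv[Int].recv[Bool].select{ack: Z, retry: Z, stop: Z}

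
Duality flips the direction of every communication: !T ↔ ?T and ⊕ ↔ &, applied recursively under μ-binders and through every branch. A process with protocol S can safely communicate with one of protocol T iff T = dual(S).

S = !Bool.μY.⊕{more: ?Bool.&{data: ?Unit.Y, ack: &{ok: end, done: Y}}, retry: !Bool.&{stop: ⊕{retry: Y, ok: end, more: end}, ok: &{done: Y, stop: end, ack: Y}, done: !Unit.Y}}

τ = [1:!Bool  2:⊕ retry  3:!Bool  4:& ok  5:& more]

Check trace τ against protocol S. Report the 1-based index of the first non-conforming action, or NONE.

[1] !Bool  ok  residual = μY.…
[2] ⊕ retry  ok  residual = !Bool.&{stop: ⊕{retry: μY.…, ok: end, more: end}, ok: &{done: μY.…, stop: end, ack: μY.…}, done: !Unit.μY.…}
[3] !Bool  ok  residual = &{stop: ⊕{retry: μY.…, ok: end, more: end}, ok: &{done: μY.…, stop: end, ack: μY.…}, done: !Unit.μY.…}
[4] & ok  ok  residual = &{done: μY.…, stop: end, ack: μY.…}
[5] got & more, protocol expects & done or & stop or & ack  ✗

5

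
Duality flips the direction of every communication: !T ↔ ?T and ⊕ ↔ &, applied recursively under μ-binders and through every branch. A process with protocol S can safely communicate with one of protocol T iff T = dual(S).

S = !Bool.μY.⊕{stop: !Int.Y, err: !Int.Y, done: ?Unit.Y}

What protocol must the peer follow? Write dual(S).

!Bool → ?Bool
  μY → μY  (binder kept)
    ⊕{stop,err,done} → &{stop,err,done}  (internal→external)
      [stop]
        !Int → ?Int
          dual(Y) = Y
      [err]
        !Int → ?Int
          dual(Y) = Y
      [done]
        ?Unit → !Unit
          dual(Y) = Y

?Bool.μY.&{stop: ?Int.Y, err: ?Int.Y, done: !Unit.Y}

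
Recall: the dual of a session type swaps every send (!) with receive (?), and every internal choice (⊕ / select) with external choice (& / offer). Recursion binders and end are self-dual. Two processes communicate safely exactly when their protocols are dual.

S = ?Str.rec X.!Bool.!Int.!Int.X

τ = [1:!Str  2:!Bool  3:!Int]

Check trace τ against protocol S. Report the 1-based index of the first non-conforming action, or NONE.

1

[1] got !Str, protocol expects ?Str  ✗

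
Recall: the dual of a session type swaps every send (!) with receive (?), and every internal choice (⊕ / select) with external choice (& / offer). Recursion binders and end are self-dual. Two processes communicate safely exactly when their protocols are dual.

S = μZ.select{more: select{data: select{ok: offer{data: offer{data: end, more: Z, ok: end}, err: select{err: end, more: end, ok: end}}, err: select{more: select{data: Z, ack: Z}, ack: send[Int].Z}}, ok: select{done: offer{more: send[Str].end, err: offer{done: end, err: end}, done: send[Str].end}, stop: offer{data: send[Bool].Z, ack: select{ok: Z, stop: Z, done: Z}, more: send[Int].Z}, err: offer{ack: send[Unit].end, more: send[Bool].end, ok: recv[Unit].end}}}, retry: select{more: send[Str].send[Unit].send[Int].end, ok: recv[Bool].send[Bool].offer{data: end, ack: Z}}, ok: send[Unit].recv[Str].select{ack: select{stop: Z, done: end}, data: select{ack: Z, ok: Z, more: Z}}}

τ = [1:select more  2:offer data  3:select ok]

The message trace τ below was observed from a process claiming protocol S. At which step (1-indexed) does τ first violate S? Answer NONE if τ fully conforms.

step 1: select more  ✓  residual = select{data: select{ok: offer{data: offer{data: end, more: μZ.…, ok: end}, err: select{err: end, more: end, ok: end}}, err: select{more: select{data: μZ.…, ack: μZ.…}, ack: send[Int].μZ.…}}, ok: select{done: offer{more: send[Str].end, err: offer{done: end, err: end}, done: send[Str].end}, stop: offer{data: send[Bool].μZ.…, ack: select{ok: μZ.…, stop: μZ.…, done: μZ.…}, more: send[Int].μZ.…}, err: offer{ack: send[Unit].end, more: send[Bool].end, ok: recv[Unit].end}}}
step 2: got offer data, protocol expects select data or select ok  ✗

2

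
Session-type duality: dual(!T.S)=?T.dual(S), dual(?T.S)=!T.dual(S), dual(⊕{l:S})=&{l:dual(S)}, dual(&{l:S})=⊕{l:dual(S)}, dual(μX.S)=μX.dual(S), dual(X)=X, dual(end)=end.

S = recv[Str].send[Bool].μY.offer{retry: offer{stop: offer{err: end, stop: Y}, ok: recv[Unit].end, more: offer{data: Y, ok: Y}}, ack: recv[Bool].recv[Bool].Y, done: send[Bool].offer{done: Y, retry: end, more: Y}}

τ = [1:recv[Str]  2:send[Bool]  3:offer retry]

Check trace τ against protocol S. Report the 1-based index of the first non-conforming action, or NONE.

NONE

[1] recv[Str]  ok  cont: send[Bool].μY.…
[2] send[Bool]  ok  cont: μY.…
[3] offer retry  ok  cont: offer{stop: offer{err: end, stop: μY.…}, ok: recv[Unit].end, more: offer{data: μY.…, ok: μY.…}}
τ conforms to S (length 3)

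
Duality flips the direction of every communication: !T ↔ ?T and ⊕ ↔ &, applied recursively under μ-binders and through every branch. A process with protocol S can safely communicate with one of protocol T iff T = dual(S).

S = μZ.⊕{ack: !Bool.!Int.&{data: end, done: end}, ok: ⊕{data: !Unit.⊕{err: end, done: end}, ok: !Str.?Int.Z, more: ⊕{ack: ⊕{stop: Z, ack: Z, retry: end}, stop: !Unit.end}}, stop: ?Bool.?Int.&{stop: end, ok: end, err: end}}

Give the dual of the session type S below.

μZ = μZ  (μ self-dual)
  ⊕{ack,ok,stop} = &{ack,ok,stop}  (select→offer)
    case ack:
      !Bool = ?Bool
        !Int = ?Int
          &{data,done} = ⊕{data,done}  (external→internal)
            case data:
              end self-dual
            case done:
              end self-dual
    case ok:
      ⊕{data,ok,more} = &{data,ok,more}  (select→offer)
        case data:
          !Unit = ?Unit
            ⊕{err,done} = &{err,done}  (select→offer)
              case err:
                end self-dual
              case done:
                end self-dual
        case ok:
          !Str = ?Str
            ?Int = !Int
              Z self-dual
        case more:
          ⊕{ack,stop} = &{ack,stop}  (select→offer)
            case ack:
              ⊕{stop,ack,retry} = &{stop,ack,retry}  (select→offer)
                case stop:
                  Z self-dual
                case ack:
                  Z self-dual
                case retry:
                  end self-dual
            case stop:
              !Unit = ?Unit
                end self-dual
    case stop:
      ?Bool = !Bool
        ?Int = !Int
          &{stop,ok,err} = ⊕{stop,ok,err}  (external→internal)
            case stop:
              end self-dual
            case ok:
              end self-dual
            case err:
              end self-dual

μZ.&{ack: ?Bool.?Int.⊕{data: end, done: end}, ok: &{data: ?Unit.&{err: end, done: end}, ok: ?Str.!Int.Z, more: &{ack: &{stop: Z, ack: Z, retry: end}, stop: ?Unit.end}}, stop: !Bool.!Int.⊕{stop: end, ok: end, err: end}}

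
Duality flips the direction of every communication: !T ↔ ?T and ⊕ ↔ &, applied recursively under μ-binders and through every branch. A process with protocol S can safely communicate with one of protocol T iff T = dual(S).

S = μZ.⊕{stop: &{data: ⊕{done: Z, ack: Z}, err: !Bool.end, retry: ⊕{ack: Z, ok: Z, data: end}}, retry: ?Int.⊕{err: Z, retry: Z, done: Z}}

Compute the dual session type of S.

μZ.&{stop: ⊕{data: &{done: Z, ack: Z}, err: ?Bool.end, retry: &{ack: Z, ok: Z, data: end}}, retry: !Int.&{err: Z, retry: Z, done: Z}}

μZ ↦ μZ  (rec unchanged)
  ⊕{stop,retry} ↦ &{stop,retry}  (internal→external)
    case stop:
      &{data,err,retry} ↦ ⊕{data,err,retry}  (offer→select)
        case data:
          ⊕{done,ack} ↦ &{done,ack}  (internal→external)
            case done:
              dual(Z) = Z
            case ack:
              dual(Z) = Z
        case err:
          !Bool ↦ ?Bool
            dual(end) = end
        case retry:
          ⊕{ack,ok,data} ↦ &{ack,ok,data}  (internal→external)
            case ack:
              dual(Z) = Z
            case ok:
              dual(Z) = Z
            case data:
              dual(end) = end
    case retry:
      ?Int ↦ !Int
        ⊕{err,retry,done} ↦ &{err,retry,done}  (internal→external)
          case err:
            dual(Z) = Z
          case retry:
            dual(Z) = Z
          case done:
            dual(Z) = Z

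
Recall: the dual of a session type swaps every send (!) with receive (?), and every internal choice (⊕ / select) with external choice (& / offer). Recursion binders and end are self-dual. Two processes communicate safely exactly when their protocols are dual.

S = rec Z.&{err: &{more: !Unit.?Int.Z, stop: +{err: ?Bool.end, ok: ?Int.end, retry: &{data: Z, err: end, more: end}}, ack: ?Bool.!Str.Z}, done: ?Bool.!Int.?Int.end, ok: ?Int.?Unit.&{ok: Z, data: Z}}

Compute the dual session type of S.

rec Z → rec Z  (binder kept)
  &{err,done,ok} → +{err,done,ok}  (external→internal)
    case err:
      &{more,stop,ack} → +{more,stop,ack}  (external→internal)
        case more:
          !Unit → ?Unit
            ?Int → !Int
              Z ↦ Z
        case stop:
          +{err,ok,retry} → &{err,ok,retry}  (internal→external)
            case err:
              ?Bool → !Bool
                end ↦ end
            case ok:
              ?Int → !Int
                end ↦ end
            case retry:
              &{data,err,more} → +{data,err,more}  (external→internal)
                case data:
                  Z ↦ Z
                case err:
                  end ↦ end
                case more:
                  end ↦ end
        case ack:
          ?Bool → !Bool
            !Str → ?Str
              Z ↦ Z
    case done:
      ?Bool → !Bool
        !Int → ?Int
          ?Int → !Int
            end ↦ end
    case ok:
      ?Int → !Int
        ?Unit → !Unit
          &{ok,data} → +{ok,data}  (external→internal)
            case ok:
              Z ↦ Z
            case data:
              Z ↦ Z

rec Z.+{err: +{more: ?Unit.!Int.Z, stop: &{err: !Bool.end, ok: !Int.end, retry: +{data: Z, err: end, more: end}}, ack: !Bool.?Str.Z}, done: !Bool.?Int.!Int.end, ok: !Int.!Unit.+{ok: Z, data: Z}}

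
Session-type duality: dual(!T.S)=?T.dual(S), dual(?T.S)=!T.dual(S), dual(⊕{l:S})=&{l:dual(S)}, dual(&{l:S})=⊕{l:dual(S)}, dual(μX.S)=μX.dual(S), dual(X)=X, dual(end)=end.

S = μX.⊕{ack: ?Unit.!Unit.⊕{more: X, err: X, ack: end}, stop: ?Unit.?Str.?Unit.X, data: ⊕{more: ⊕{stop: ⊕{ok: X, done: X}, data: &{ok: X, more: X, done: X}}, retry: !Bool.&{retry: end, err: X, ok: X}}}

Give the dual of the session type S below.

μX → μX  (μ self-dual)
  ⊕{ack,stop,data} → &{ack,stop,data}  (internal→external)
    • ack:
      ?Unit → !Unit
        !Unit → ?Unit
          ⊕{more,err,ack} → &{more,err,ack}  (internal→external)
            • more:
              X ↦ X
            • err:
              X ↦ X
            • ack:
              end ↦ end
    • stop:
      ?Unit → !Unit
        ?Str → !Str
          ?Unit → !Unit
            X ↦ X
    • data:
      ⊕{more,retry} → &{more,retry}  (internal→external)
        • more:
          ⊕{stop,data} → &{stop,data}  (internal→external)
            • stop:
              ⊕{ok,done} → &{ok,done}  (internal→external)
                • ok:
                  X ↦ X
                • done:
                  X ↦ X
            • data:
              &{ok,more,done} → ⊕{ok,more,done}  (offer→select)
                • ok:
                  X ↦ X
                • more:
                  X ↦ X
                • done:
                  X ↦ X
        • retry:
          !Bool → ?Bool
            &{retry,err,ok} → ⊕{retry,err,ok}  (offer→select)
              • retry:
                end ↦ end
              • err:
                X ↦ X
              • ok:
                X ↦ X

μX.&{ack: !Unit.?Unit.&{more: X, err: X, ack: end}, stop: !Unit.!Str.!Unit.X, data: &{more: &{stop: &{ok: X, done: X}, data: ⊕{ok: X, more: X, done: X}}, retry: ?Bool.⊕{retry: end, err: X, ok: X}}}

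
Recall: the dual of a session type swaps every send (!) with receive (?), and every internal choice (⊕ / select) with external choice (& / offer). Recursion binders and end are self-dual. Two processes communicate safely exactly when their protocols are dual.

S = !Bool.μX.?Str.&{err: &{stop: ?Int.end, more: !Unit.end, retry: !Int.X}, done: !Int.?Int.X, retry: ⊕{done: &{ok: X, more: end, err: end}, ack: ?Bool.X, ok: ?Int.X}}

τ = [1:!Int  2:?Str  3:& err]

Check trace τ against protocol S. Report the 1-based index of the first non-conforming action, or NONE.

1

[1] got !Int, protocol expects !Bool  ✗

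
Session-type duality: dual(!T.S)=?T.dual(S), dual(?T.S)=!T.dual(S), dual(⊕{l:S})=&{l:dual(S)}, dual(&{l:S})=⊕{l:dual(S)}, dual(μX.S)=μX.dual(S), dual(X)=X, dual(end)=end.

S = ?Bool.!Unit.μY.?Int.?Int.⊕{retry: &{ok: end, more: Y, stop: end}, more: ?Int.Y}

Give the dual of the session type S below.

!Bool.?Unit.μY.!Int.!Int.&{retry: ⊕{ok: end, more: Y, stop: end}, more: !Int.Y}

?Bool → !Bool
  !Unit → ?Unit
    μY → μY  (rec unchanged)
      ?Int → !Int
        ?Int → !Int
          ⊕{retry,more} → &{retry,more}  (⊕→&)
            [retry]
              &{ok,more,stop} → ⊕{ok,more,stop}  (&→⊕)
                [ok]
                  end self-dual
                [more]
                  Y self-dual
                [stop]
                  end self-dual
            [more]
              ?Int → !Int
                Y self-dual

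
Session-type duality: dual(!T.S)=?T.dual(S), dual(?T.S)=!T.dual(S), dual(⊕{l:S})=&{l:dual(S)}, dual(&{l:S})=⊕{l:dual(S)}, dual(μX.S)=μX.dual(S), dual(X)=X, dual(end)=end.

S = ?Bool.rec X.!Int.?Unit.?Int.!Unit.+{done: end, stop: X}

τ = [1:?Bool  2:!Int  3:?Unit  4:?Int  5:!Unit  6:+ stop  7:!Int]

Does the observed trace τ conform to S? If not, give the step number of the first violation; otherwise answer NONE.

NONE

@1 ?Bool  ok  residual = rec X.…
@2 !Int  ok  residual = ?Unit.?Int.!Unit.+{done: end, stop: rec X.…}
@3 ?Unit  ok  residual = ?Int.!Unit.+{done: end, stop: rec X.…}
@4 ?Int  ok  residual = !Unit.+{done: end, stop: rec X.…}
@5 !Unit  ok  residual = +{done: end, stop: rec X.…}
@6 + stop  ok  residual = rec X.…
@7 !Int  ok  residual = ?Unit.?Int.!Unit.+{done: end, stop: rec X.…}
trace exhausted — no violation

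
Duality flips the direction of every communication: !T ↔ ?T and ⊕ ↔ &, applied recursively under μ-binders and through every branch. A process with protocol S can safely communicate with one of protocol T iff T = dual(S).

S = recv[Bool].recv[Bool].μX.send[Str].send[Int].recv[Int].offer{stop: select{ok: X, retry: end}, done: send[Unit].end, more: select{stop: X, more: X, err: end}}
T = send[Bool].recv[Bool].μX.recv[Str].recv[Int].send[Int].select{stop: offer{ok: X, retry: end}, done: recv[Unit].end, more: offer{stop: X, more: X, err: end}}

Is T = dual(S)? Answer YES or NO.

recv[Bool] ‖ send[Bool]  match
  recv[Bool] ‖ recv[Bool]  ✗ same direction on both sides — not dual

NO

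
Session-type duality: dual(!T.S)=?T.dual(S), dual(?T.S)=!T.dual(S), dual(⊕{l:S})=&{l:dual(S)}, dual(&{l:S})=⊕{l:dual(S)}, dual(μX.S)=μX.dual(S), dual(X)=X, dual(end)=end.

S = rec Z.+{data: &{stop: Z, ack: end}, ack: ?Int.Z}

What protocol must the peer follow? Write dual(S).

rec Z.&{data: +{stop: Z, ack: end}, ack: !Int.Z}

rec Z → rec Z  (rec unchanged)
  +{data,ack} → &{data,ack}  (internal→external)
    case data:
      &{stop,ack} → +{stop,ack}  (external→internal)
        case stop:
          dual(Z) = Z
        case ack:
          dual(end) = end
    case ack:
      ?Int → !Int
        dual(Z) = Z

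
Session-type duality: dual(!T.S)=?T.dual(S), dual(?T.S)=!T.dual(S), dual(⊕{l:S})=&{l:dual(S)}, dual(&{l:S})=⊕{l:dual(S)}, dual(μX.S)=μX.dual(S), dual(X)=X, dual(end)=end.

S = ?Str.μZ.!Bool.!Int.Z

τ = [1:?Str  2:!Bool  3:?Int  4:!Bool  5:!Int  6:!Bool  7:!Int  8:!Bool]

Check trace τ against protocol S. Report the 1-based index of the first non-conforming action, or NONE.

3

step 1: ?Str  ✓  cont: μZ.…
step 2: !Bool  ✓  cont: !Int.μZ.…
step 3: got ?Int, protocol expects !Int  ✗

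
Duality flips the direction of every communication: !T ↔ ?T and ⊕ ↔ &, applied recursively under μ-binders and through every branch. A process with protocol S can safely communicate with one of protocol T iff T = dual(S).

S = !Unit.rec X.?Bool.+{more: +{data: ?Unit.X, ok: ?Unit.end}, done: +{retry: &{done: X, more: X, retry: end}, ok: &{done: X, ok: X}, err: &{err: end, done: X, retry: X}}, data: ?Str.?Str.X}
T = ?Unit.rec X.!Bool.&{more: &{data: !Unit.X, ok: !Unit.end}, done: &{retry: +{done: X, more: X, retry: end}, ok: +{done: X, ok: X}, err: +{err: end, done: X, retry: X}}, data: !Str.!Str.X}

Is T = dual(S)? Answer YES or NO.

!Unit vs ?Unit  match
  rec X vs rec X  match (binder kept)
    ?Bool vs !Bool  match
      +{more,done,data} vs &{more,done,data}  match labels match
        case more:
          +{data,ok} vs &{data,ok}  match labels match
            case data:
              ?Unit vs !Unit  match
                X vs X  match
            case ok:
              ?Unit vs !Unit  match
                end vs end  match
        case done:
          +{retry,ok,err} vs &{retry,ok,err}  match labels match
            case retry:
              &{done,more,retry} vs +{done,more,retry}  match labels match
                case done:
                  X vs X  match
                case more:
                  X vs X  match
                case retry:
                  end vs end  match
            case ok:
              &{done,ok} vs +{done,ok}  match labels match
                case done:
                  X vs X  match
                case ok:
                  X vs X  match
            case err:
              &{err,done,retry} vs +{err,done,retry}  match labels match
                case err:
                  end vs end  match
                case done:
                  X vs X  match
                case retry:
                  X vs X  match
        case data:
          ?Str vs !Str  match
            ?Str vs !Str  match
              X vs X  match

YES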